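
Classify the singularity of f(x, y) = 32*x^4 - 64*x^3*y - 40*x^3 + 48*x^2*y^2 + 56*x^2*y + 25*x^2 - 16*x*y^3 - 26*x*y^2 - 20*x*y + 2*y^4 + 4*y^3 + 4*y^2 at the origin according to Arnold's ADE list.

The Hessian of f at 0 has rank 1. Corank 1: A-series; mu = 3 gives A_3.

A3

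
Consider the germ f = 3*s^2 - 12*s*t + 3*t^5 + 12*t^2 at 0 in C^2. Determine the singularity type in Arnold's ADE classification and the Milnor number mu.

Type A_4, Milnor number mu = 4.

The Hessian of f at 0 is [[6, -12], [-12, 24]] with rank 1, so corank 1. A Groebner basis of the Jacobian ideal J(f) in C{s,t} is {t^4, s - 2*t}; counting standard monomials gives mu = 4. Corank 1: A-series; mu = 4 gives A_4.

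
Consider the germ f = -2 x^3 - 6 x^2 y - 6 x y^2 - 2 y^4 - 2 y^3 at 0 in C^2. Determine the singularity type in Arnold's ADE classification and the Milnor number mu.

The Hessian of f at 0 has rank 0. Corank 2; j^3 = -2*(x + y)^3 is a perfect cube, so E-series; the 4-jet and mu = 6 give E_6.

Type E_{6}, Milnor number mu = 6.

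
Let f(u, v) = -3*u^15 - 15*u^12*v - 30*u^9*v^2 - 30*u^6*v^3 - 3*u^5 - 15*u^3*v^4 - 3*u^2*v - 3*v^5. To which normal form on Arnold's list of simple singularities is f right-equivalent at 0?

D_{6}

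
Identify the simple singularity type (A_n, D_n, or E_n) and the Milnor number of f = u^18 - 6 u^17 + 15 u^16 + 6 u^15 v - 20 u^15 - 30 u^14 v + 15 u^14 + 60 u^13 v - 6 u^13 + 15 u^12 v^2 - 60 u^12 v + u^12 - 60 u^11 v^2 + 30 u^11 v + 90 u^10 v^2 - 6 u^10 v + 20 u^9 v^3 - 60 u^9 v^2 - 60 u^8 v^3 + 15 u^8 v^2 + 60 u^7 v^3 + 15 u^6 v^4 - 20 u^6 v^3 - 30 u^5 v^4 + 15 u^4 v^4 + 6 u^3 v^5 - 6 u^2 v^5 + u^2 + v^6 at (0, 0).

Type A_5, Milnor number mu = 5.

The Hessian of f at 0 is [[2, 0], [0, 0]] with rank 1, so corank 1. A Groebner basis of the Jacobian ideal J(f) in C{u,v} is {v^5, u}; counting standard monomials gives mu = 5. Corank 1: A-series; mu = 5 gives A_5.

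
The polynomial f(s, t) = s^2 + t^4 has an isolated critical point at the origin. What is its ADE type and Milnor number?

Type A3, Milnor number mu = 3.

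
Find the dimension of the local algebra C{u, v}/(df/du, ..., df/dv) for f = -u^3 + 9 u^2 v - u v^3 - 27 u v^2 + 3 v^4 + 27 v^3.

7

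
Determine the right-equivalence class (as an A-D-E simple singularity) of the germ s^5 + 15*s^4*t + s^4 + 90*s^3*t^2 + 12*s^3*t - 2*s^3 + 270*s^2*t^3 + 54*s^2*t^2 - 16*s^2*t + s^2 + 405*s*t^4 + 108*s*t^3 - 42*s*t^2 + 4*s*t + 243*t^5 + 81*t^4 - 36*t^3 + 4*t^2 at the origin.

A_{4}

The Hessian of f at 0 has rank 1. Corank 1: A-series; mu = 4 gives A_4.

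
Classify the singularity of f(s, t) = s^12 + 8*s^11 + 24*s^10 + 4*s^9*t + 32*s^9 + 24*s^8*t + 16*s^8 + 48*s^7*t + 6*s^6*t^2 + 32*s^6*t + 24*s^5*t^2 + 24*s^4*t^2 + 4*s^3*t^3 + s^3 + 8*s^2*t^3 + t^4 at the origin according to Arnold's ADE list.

E_6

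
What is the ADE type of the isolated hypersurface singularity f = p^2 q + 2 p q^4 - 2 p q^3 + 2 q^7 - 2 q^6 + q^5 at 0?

The Hessian of f at 0 has rank 0. Corank 2; j^3 = p^2*q has shape L^2 M (L != M), so D-series; mu = 8 gives D_8.

D_{8}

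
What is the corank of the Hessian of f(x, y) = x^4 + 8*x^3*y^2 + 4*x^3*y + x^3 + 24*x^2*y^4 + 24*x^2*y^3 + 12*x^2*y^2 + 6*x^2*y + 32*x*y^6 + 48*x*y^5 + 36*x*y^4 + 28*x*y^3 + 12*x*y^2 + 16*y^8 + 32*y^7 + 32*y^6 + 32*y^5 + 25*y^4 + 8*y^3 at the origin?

2

The Hessian at 0 is [[0, 0], [0, 0]] of rank 0; hence corank 2.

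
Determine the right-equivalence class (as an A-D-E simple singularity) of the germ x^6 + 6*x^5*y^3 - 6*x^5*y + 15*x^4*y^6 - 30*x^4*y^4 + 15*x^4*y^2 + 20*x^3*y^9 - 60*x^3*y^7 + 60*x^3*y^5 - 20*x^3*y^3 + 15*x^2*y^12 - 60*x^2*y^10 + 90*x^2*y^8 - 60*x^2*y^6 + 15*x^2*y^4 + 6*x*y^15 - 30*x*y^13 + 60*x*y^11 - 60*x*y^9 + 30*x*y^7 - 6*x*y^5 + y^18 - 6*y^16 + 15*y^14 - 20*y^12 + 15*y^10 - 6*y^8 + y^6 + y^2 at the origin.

A5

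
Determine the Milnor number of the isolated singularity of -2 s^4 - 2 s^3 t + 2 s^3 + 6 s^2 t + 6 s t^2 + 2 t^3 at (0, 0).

7

The Hessian of f at 0 has rank 0. Corank 2; j^3 = 2*(s + t)^3 is a perfect cube, so E-series; the 4-jet and mu = 7 give E_7.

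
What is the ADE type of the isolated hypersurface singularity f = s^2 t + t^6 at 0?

D_7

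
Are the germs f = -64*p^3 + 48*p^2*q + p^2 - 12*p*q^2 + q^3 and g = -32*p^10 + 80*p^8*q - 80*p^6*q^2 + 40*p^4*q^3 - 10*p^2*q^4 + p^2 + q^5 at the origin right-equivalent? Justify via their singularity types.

No.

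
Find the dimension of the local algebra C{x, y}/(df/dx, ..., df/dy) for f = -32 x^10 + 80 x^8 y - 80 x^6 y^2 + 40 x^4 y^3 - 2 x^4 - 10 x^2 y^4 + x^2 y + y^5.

The Hessian of f at 0 has rank 0. Corank 2; j^3 = x^2*y has shape L^2 M (L != M), so D-series; mu = 6 gives D_6.

6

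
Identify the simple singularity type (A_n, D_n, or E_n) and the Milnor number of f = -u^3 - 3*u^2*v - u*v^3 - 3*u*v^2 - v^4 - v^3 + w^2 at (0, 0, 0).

The Hessian of f at 0 has rank 1. Corank 2; j^3 = -(u + v)^3 is a perfect cube, so E-series; the 4-jet and mu = 7 give E_7.

Type E_{7}, Milnor number mu = 7.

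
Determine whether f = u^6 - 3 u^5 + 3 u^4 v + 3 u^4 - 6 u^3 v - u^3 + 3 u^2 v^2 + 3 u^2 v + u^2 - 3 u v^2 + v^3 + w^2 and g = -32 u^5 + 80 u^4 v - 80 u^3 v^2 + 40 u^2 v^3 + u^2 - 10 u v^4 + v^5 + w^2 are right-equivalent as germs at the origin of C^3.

No.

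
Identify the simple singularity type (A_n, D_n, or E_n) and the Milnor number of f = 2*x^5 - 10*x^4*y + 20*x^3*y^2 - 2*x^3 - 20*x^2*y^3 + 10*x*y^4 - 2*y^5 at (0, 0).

The Hessian of f at 0 is [[0, 0], [0, 0]] with rank 0, so corank 2. A Groebner basis of the Jacobian ideal J(f) in C{x,y} is {y^5, x*y^3 - y^4/4, x^2}; counting standard monomials gives mu = 8. Corank 2; j^3 = -2*x^3 is a perfect cube, so E-series; the 5-jet and mu = 8 give E_8.

Type E8, Milnor number mu = 8.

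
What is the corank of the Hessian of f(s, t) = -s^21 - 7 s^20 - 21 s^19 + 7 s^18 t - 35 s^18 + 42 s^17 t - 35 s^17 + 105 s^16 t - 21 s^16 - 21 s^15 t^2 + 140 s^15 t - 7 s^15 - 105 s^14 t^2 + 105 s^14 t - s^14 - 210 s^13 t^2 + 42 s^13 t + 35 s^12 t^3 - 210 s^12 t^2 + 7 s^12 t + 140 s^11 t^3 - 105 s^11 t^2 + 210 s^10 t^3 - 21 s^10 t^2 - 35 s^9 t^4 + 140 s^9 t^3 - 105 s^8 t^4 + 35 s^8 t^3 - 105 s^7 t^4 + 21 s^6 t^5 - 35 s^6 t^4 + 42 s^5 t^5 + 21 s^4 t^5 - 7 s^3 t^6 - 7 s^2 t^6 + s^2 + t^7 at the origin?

1

Hessian at 0 has rank 1.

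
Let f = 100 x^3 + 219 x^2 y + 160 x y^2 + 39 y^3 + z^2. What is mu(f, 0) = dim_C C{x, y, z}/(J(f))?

4

The Hessian of f at 0 has rank 1. Corank 2; j^3 = (4*x + 3*y)*(25*x^2 + 36*x*y + 13*y^2) splits into three distinct lines over C (the quadratic factor has nonzero discriminant), so D_4.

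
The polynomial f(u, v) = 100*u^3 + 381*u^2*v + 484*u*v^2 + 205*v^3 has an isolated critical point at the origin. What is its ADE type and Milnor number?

Type D_{4}, Milnor number mu = 4.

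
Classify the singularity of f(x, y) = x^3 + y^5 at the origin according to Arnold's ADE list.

The Hessian of f at 0 has rank 0. Corank 2; j^3 = x^3 is a perfect cube, so E-series; the 5-jet and mu = 8 give E_8.

E_8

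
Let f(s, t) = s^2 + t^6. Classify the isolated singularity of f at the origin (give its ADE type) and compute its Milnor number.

Type A5, Milnor number mu = 5.

The Hessian of f at 0 has rank 1. Corank 1: A-series; mu = 5 gives A_5.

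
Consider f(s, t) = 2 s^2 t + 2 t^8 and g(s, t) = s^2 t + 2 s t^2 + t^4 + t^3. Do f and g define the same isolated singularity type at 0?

No.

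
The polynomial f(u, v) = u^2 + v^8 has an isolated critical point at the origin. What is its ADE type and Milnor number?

Type A_{7}, Milnor number mu = 7.

The Hessian of f at 0 is [[2, 0], [0, 0]] with rank 1, so corank 1. A Groebner basis of the Jacobian ideal J(f) in C{u,v} is {v^7, u}; counting standard monomials gives mu = 7. Corank 1: A-series; mu = 7 gives A_7.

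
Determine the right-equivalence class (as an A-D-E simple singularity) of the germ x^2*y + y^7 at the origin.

The Hessian of f at 0 is [[0, 0], [0, 0]] with rank 0, so corank 2. A Groebner basis of the Jacobian ideal J(f) in C{x,y} is {x^2/7 + y^6, x^3, x*y}; counting standard monomials gives mu = 8. Corank 2; j^3 = x^2*y has shape L^2 M (L != M), so D-series; mu = 8 gives D_8.

D_{8}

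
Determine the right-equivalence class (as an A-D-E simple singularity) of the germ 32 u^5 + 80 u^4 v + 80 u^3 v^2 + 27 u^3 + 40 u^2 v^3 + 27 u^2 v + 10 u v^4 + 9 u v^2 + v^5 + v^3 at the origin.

The Hessian of f at 0 has rank 0. Corank 2; j^3 = (3*u + v)^3 is a perfect cube, so E-series; the 5-jet and mu = 8 give E_8.

E_8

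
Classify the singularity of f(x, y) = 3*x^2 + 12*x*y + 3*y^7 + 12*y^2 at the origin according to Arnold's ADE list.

A_6

The Hessian of f at 0 has rank 1. Corank 1: A-series; mu = 6 gives A_6.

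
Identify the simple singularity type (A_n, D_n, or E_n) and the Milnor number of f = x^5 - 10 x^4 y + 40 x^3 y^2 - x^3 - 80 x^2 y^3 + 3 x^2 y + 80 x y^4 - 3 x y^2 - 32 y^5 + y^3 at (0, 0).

The Hessian of f at 0 has rank 0. Corank 2; j^3 = -(x - y)^3 is a perfect cube, so E-series; the 5-jet and mu = 8 give E_8.

Type E_8, Milnor number mu = 8.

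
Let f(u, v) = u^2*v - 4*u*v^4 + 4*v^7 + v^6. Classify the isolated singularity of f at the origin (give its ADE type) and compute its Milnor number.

The Hessian of f at 0 has rank 0. Corank 2; j^3 = u^2*v has shape L^2 M (L != M), so D-series; mu = 7 gives D_7.

Type D7, Milnor number mu = 7.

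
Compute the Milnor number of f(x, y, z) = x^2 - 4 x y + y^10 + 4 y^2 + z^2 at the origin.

9

The Hessian of f at 0 has rank 2. Corank 1: A-series; mu = 9 gives A_9.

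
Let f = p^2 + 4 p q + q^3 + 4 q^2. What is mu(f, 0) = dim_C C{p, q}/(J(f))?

2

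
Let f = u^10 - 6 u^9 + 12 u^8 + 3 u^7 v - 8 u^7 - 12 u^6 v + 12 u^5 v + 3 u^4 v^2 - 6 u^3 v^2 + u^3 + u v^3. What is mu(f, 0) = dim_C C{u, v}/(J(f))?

The Hessian of f at 0 has rank 0. Corank 2; j^3 = u^3 is a perfect cube, so E-series; the 4-jet and mu = 7 give E_7.

7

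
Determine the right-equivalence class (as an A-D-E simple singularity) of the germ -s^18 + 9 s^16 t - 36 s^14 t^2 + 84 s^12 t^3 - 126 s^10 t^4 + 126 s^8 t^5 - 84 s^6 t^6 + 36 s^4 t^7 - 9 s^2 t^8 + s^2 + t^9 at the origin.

The Hessian of f at 0 has rank 1. Corank 1: A-series; mu = 8 gives A_8.

A8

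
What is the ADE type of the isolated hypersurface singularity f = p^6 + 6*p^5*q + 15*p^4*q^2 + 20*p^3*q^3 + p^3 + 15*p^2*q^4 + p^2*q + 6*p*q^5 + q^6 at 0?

The Hessian of f at 0 has rank 0. Corank 2; j^3 = p^2*(p + q) has shape L^2 M (L != M), so D-series; mu = 7 gives D_7.

D7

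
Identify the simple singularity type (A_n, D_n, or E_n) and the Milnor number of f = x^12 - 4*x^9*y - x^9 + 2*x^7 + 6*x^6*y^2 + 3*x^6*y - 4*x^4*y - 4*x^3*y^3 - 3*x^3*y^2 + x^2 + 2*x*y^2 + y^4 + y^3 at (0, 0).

The Hessian of f at 0 has rank 1. Corank 1: A-series; mu = 2 gives A_2.

Type A_2, Milnor number mu = 2.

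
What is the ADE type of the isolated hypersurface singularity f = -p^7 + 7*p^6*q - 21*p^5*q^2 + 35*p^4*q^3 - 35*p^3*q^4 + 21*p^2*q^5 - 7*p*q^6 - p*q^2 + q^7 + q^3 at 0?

D8

The Hessian of f at 0 has rank 0. Corank 2; j^3 = -q^2*(p - q) has shape L^2 M (L != M), so D-series; mu = 8 gives D_8.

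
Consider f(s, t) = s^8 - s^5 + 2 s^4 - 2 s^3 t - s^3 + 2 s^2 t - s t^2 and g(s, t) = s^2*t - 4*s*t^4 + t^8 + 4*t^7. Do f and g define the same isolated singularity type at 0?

The Hessian of f at 0 is [[0, 0], [0, 0]] with rank 0, so corank 2. A Groebner basis of the Jacobian ideal J(f) in C{s,t} is {s^2*t^2 - s*t^2 + t^3, 33*s^2*t/8 - s^2 + s*t^3 - 6*s*t^2 + 7*s*t/8 + 3*t^3 + t^2/8, 23*s^2*t/2 - 3*s^2 - 14*s*t^2 + 5*s*t/2 + t^4 + 6*t^3 + t^2/2, s^3 - s^2 + s*t}; counting standard monomials gives mu = 9. Corank 2; j^3 = -s*(s - t)^2 has shape L^2 M (L != M), so D-series; mu = 9 gives D_9. The Hessian of g at 0 is [[0, 0], [0, 0]] with rank 0, so corank 2. A Groebner basis of the Jacobian ideal J(g) in C{s,t} is {s^2*t^2, -s^2*t - s^2/2 + s*t^3, -s*t/2 + t^4, s^3}; counting standard monomials gives mu = 9. Corank 2; j^3 = s^2*t has shape L^2 M (L != M), so D-series; mu = 9 gives D_9. Both have type D_9, hence right-equivalent.

Yes.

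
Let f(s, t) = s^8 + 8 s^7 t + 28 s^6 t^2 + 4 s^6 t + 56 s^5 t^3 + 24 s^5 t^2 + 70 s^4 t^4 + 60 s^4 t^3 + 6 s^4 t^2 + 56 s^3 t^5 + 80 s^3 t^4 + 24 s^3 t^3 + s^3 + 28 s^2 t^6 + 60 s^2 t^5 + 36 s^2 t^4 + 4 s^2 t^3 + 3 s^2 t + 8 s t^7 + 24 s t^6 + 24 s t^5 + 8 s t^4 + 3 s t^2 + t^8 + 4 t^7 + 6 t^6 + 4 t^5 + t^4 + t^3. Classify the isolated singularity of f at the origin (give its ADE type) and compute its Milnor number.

The Hessian of f at 0 has rank 0. Corank 2; j^3 = (s + t)^3 is a perfect cube, so E-series; the 4-jet and mu = 6 give E_6.

Type E_6, Milnor number mu = 6.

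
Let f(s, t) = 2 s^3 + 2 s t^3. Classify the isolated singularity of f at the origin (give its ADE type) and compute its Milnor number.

Type E_7, Milnor number mu = 7.

The Hessian of f at 0 has rank 0. Corank 2; j^3 = 2*s^3 is a perfect cube, so E-series; the 4-jet and mu = 7 give E_7.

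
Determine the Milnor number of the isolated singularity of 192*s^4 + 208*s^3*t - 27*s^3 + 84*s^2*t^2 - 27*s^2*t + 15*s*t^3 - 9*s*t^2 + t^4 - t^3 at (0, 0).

7

The Hessian of f at 0 is [[0, 0], [0, 0]] with rank 0, so corank 2. A Groebner basis of the Jacobian ideal J(f) in C{s,t} is {19683*s^2/16 + 6561*s*t/8 + t^4 + 27*t^3/16 + 2187*t^2/16, s^3 - 189*s^2/16 - 63*s*t/8 + t^3/48 - 21*t^2/16, s^2*t + 405*s^2/16 + 135*s*t/8 - 11*t^3/144 + 45*t^2/16, -81*s^2/2 + s*t^2 - 27*s*t + 5*t^3/18 - 9*t^2/2}; counting standard monomials gives mu = 7. Corank 2; j^3 = -(3*s + t)^3 is a perfect cube, so E-series; the 4-jet and mu = 7 give E_7.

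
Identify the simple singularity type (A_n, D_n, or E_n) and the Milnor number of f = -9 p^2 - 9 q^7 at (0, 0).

Type A_{6}, Milnor number mu = 6.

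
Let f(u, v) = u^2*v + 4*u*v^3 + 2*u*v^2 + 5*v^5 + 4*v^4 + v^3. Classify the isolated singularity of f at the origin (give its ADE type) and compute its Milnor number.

The Hessian of f at 0 has rank 0. Corank 2; j^3 = v*(u + v)^2 has shape L^2 M (L != M), so D-series; mu = 6 gives D_6.

Type D_{6}, Milnor number mu = 6.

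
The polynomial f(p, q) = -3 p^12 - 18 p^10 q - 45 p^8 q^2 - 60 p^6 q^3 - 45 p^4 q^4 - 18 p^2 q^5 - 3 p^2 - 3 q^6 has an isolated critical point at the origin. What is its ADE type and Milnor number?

Type A_5, Milnor number mu = 5.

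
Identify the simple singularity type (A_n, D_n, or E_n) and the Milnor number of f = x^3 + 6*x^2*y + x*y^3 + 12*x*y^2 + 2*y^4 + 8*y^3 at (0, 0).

Type E_{7}, Milnor number mu = 7.

The Hessian of f at 0 has rank 0. Corank 2; j^3 = (x + 2*y)^3 is a perfect cube, so E-series; the 4-jet and mu = 7 give E_7.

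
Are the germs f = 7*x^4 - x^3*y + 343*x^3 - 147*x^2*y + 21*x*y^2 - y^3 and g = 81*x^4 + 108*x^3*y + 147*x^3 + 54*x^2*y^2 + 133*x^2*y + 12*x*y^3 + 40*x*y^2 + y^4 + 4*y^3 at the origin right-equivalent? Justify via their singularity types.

No.

The Hessian of f at 0 has rank 0. Corank 2; j^3 = (7*x - y)^3 is a perfect cube, so E-series; the 4-jet and mu = 7 give E_7. The Hessian of g at 0 has rank 0. Corank 2; j^3 = (3*x + y)*(7*x + 2*y)^2 has shape L^2 M (L != M), so D-series; mu = 5 gives D_5. f is E_7 but g is D_5, hence not right-equivalent.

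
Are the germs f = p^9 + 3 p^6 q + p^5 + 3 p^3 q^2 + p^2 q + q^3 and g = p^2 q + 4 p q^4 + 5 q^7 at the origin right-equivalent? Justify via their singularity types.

No.

The Hessian of f at 0 is [[0, 0], [0, 0]] with rank 0, so corank 2. A Groebner basis of the Jacobian ideal J(f) in C{p,q} is {q^3, p^2 + 3*q^2, p*q}; counting standard monomials gives mu = 4. Corank 2; j^3 = q*(p^2 + q^2) splits into three distinct lines over C (the quadratic factor has nonzero discriminant), so D_4. The Hessian of g at 0 is [[0, 0], [0, 0]] with rank 0, so corank 2. A Groebner basis of the Jacobian ideal J(g) in C{p,q} is {-2*p^2/3 + p*q^3, p*q/2 + q^4, p^3, p^2*q}; counting standard monomials gives mu = 8. Corank 2; j^3 = p^2*q has shape L^2 M (L != M), so D-series; mu = 8 gives D_8. f is D_4 but g is D_8, hence not right-equivalent.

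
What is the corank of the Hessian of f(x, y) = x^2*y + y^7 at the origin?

2

Hessian at 0 has rank 0.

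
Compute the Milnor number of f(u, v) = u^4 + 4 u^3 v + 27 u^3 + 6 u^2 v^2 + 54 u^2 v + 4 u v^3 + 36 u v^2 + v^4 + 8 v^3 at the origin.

6

The Hessian of f at 0 has rank 0. Corank 2; j^3 = (3*u + 2*v)^3 is a perfect cube, so E-series; the 4-jet and mu = 6 give E_6.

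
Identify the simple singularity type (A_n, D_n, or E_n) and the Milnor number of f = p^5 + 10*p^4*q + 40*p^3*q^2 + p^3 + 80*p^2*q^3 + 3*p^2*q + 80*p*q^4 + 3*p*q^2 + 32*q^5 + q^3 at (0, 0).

Type E_{8}, Milnor number mu = 8.

The Hessian of f at 0 has rank 0. Corank 2; j^3 = (p + q)^3 is a perfect cube, so E-series; the 5-jet and mu = 8 give E_8.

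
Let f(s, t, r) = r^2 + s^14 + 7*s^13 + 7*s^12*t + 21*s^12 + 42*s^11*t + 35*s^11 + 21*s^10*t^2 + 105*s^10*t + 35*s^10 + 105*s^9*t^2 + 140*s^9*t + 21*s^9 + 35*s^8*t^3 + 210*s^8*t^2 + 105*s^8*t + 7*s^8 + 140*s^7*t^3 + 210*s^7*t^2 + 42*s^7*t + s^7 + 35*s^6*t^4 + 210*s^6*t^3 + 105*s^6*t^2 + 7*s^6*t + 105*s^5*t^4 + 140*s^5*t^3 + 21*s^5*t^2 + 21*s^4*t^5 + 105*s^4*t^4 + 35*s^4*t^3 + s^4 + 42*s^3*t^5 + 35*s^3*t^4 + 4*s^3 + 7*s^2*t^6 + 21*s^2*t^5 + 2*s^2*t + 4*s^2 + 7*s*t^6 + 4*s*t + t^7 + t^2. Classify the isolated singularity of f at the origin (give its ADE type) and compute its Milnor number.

Type A6, Milnor number mu = 6.

The Hessian of f at 0 is [[8, 4, 0], [4, 2, 0], [0, 0, 2]] with rank 2, so corank 1. A Groebner basis of the Jacobian ideal J(f) in C{s,t,r} is {448*s*t/3 - 640*s/3 + t^4 + 16*t^3/3 + 48*t^2 - 320*t/3, s*t^2 - 16*s*t/3 + 16*s/3 + t^3/6 - 2*t^2 + 8*t/3, s^2 + 2*s + t, r}; counting standard monomials gives mu = 6. Corank 1: A-series; mu = 6 gives A_6.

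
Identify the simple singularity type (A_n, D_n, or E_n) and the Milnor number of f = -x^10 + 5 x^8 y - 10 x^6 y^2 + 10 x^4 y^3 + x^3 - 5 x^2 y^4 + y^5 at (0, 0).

Type E8, Milnor number mu = 8.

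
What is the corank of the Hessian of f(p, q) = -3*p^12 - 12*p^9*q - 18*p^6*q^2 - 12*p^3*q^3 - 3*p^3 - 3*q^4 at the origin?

Hessian at 0 has rank 0.

2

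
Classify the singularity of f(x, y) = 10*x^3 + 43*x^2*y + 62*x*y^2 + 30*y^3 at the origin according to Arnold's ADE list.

D_{4}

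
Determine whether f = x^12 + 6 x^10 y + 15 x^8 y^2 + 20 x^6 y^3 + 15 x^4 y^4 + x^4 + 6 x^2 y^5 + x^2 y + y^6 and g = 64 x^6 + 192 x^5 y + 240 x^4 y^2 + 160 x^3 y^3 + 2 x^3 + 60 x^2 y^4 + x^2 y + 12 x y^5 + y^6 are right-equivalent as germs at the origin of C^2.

Yes.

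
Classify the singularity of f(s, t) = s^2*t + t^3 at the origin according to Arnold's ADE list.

D4

The Hessian of f at 0 is [[0, 0], [0, 0]] with rank 0, so corank 2. A Groebner basis of the Jacobian ideal J(f) in C{s,t} is {t^3, s^2 + 3*t^2, s*t}; counting standard monomials gives mu = 4. Corank 2; j^3 = t*(s^2 + t^2) splits into three distinct lines over C (the quadratic factor has nonzero discriminant), so D_4.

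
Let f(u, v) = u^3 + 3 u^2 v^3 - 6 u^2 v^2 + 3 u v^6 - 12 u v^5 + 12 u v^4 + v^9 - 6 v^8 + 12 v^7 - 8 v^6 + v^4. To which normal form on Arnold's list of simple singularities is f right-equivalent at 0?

E_6

The Hessian of f at 0 is [[0, 0], [0, 0]] with rank 0, so corank 2. A Groebner basis of the Jacobian ideal J(f) in C{u,v} is {u^3, u^2*v, -u^2/4 + u*v^2, v^3}; counting standard monomials gives mu = 6. Corank 2; j^3 = u^3 is a perfect cube, so E-series; the 4-jet and mu = 6 give E_6.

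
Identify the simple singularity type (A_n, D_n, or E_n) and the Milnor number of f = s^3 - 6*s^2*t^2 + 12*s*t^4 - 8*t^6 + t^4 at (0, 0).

Type E6, Milnor number mu = 6.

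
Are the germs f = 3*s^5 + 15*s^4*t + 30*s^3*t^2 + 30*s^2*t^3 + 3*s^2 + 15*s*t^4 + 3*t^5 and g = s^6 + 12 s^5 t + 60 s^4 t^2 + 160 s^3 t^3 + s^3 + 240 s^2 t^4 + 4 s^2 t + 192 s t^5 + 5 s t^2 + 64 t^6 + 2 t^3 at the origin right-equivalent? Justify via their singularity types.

The Hessian of f at 0 has rank 1. Corank 1: A-series; mu = 4 gives A_4. The Hessian of g at 0 has rank 0. Corank 2; j^3 = (s + t)^2*(s + 2*t) has shape L^2 M (L != M), so D-series; mu = 7 gives D_7. f is A_4 but g is D_7, hence not right-equivalent.

No.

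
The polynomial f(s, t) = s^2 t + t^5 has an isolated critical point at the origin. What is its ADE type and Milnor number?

Type D6, Milnor number mu = 6.

The Hessian of f at 0 is [[0, 0], [0, 0]] with rank 0, so corank 2. A Groebner basis of the Jacobian ideal J(f) in C{s,t} is {s^2/5 + t^4, s^3, s*t}; counting standard monomials gives mu = 6. Corank 2; j^3 = s^2*t has shape L^2 M (L != M), so D-series; mu = 6 gives D_6.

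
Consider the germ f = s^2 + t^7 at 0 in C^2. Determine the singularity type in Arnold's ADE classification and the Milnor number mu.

The Hessian of f at 0 has rank 1. Corank 1: A-series; mu = 6 gives A_6.

Type A_6, Milnor number mu = 6.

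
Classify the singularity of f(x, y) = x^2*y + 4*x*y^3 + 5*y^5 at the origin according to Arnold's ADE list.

D_6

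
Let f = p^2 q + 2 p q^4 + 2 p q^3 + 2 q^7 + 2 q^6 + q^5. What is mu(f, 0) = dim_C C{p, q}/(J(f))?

The Hessian of f at 0 is [[0, 0], [0, 0]] with rank 0, so corank 2. A Groebner basis of the Jacobian ideal J(f) in C{p,q} is {-p^2/6 + p*q^3 - 4*p*q^2/3 + 7*p*q/6 + 7*q^3/6, p*q + q^4 + q^3, p^3 - p^2/6 - p*q^2/3 + p*q/6 + q^3/6, p^2*q + p^2/3 + 5*p*q^2/3 - 4*p*q/3 - 4*q^3/3}; counting standard monomials gives mu = 8. Corank 2; j^3 = p^2*q has shape L^2 M (L != M), so D-series; mu = 8 gives D_8.

8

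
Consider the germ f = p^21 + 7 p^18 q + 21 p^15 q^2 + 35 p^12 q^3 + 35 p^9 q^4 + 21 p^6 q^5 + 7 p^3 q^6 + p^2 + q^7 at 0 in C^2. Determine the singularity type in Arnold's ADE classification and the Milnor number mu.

Type A6, Milnor number mu = 6.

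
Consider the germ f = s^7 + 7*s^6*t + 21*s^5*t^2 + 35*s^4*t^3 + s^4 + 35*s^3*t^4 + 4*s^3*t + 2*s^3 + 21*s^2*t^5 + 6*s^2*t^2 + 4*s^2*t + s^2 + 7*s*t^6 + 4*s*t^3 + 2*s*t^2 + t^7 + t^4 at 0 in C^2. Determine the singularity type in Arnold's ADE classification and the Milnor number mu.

Type A_6, Milnor number mu = 6.

The Hessian of f at 0 is [[2, 0], [0, 0]] with rank 1, so corank 1. A Groebner basis of the Jacobian ideal J(f) in C{s,t} is {-14*s*t/3 - 5*s/3 + t^4 - 4*t^3/3 - 5*t^2/3, s*t^2 + 4*s*t/3 + s/3 + 2*t^3/3 + t^2/3, s^2 + 2*s*t + s + t^2}; counting standard monomials gives mu = 6. Corank 1: A-series; mu = 6 gives A_6.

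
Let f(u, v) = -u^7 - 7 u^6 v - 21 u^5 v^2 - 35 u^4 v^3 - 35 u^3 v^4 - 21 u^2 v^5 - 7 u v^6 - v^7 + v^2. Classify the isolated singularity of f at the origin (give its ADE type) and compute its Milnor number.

The Hessian of f at 0 has rank 1. Corank 1: A-series; mu = 6 gives A_6.

Type A_6, Milnor number mu = 6.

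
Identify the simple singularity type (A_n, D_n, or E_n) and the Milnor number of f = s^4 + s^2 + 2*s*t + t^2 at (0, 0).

Type A_3, Milnor number mu = 3.

The Hessian of f at 0 is [[2, 2], [2, 2]] with rank 1, so corank 1. A Groebner basis of the Jacobian ideal J(f) in C{s,t} is {t^3, s + t}; counting standard monomials gives mu = 3. Corank 1: A-series; mu = 3 gives A_3.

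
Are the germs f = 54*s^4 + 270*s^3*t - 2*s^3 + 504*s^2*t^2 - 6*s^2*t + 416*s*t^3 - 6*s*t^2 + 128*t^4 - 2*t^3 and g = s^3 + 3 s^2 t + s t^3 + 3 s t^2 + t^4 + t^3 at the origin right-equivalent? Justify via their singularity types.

Yes.

The Hessian of f at 0 is [[0, 0], [0, 0]] with rank 0, so corank 2. A Groebner basis of the Jacobian ideal J(f) in C{s,t} is {s^2/3 + 2*s*t/3 + t^4 - t^3/9 + t^2/3, s^3 - 7*s^2/3 - 14*s*t/3 + 16*t^3/9 - 7*t^2/3, s^2*t + 13*s^2/9 + 26*s*t/9 - 40*t^3/27 + 13*t^2/9, -2*s^2/3 + s*t^2 - 4*s*t/3 + 11*t^3/9 - 2*t^2/3}; counting standard monomials gives mu = 7. Corank 2; j^3 = -2*(s + t)^3 is a perfect cube, so E-series; the 4-jet and mu = 7 give E_7. The Hessian of g at 0 is [[0, 0], [0, 0]] with rank 0, so corank 2. A Groebner basis of the Jacobian ideal J(g) in C{s,t} is {s^3 + 3*s^2*t + 6*s^2 + 12*s*t + 6*t^2, -3*s^2 + s*t^2 - 6*s*t - 3*t^2, 3*s^2 + 6*s*t + t^3 + 3*t^2}; counting standard monomials gives mu = 7. Corank 2; j^3 = (s + t)^3 is a perfect cube, so E-series; the 4-jet and mu = 7 give E_7. Both have type E_7, hence right-equivalent.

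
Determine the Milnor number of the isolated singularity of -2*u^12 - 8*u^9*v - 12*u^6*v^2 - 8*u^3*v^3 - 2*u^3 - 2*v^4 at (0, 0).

The Hessian of f at 0 has rank 0. Corank 2; j^3 = -2*u^3 is a perfect cube, so E-series; the 4-jet and mu = 6 give E_6.

6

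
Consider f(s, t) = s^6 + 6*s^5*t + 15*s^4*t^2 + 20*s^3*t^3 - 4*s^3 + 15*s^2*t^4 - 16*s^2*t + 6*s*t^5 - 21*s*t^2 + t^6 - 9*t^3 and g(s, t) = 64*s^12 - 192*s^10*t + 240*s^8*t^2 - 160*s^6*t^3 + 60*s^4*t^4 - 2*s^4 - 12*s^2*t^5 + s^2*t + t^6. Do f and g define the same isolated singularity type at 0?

Yes.

The Hessian of f at 0 has rank 0. Corank 2; j^3 = -(s + t)*(2*s + 3*t)^2 has shape L^2 M (L != M), so D-series; mu = 7 gives D_7. The Hessian of g at 0 has rank 0. Corank 2; j^3 = s^2*t has shape L^2 M (L != M), so D-series; mu = 7 gives D_7. Both have type D_7, hence right-equivalent.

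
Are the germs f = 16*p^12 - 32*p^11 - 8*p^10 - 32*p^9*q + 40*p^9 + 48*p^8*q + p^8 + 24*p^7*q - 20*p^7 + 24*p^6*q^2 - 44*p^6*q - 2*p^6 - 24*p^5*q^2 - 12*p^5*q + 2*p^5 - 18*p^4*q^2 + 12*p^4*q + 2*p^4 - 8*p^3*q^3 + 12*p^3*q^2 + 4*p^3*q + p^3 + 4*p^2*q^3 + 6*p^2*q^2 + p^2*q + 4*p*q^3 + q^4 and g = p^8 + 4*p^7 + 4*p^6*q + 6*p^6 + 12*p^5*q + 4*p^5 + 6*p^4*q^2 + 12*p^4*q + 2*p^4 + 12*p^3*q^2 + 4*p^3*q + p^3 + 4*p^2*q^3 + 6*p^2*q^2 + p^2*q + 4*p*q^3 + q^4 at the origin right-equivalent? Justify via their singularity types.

The Hessian of f at 0 has rank 0. Corank 2; j^3 = p^2*(p + q) has shape L^2 M (L != M), so D-series; mu = 5 gives D_5. The Hessian of g at 0 has rank 0. Corank 2; j^3 = p^2*(p + q) has shape L^2 M (L != M), so D-series; mu = 5 gives D_5. Both have type D_5, hence right-equivalent.

Yes.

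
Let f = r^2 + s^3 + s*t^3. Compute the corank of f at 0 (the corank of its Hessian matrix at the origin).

2

The Hessian at 0 is [[0, 0, 0], [0, 0, 0], [0, 0, 2]] of rank 1; hence corank 2.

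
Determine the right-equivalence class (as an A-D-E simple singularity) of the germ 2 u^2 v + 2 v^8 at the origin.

D_{9}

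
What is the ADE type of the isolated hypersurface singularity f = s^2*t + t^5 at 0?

D6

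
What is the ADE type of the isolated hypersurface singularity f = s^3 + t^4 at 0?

The Hessian of f at 0 has rank 0. Corank 2; j^3 = s^3 is a perfect cube, so E-series; the 4-jet and mu = 6 give E_6.

E_{6}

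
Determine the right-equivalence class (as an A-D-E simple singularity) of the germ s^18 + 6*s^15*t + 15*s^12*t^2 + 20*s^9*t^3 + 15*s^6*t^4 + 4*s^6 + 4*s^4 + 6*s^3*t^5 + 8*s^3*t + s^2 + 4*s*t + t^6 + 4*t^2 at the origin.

A_5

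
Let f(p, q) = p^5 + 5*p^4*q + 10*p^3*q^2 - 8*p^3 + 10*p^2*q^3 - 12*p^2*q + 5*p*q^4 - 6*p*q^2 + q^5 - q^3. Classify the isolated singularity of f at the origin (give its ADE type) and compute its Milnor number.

Type E8, Milnor number mu = 8.

The Hessian of f at 0 is [[0, 0], [0, 0]] with rank 0, so corank 2. A Groebner basis of the Jacobian ideal J(f) in C{p,q} is {q^5, p*q^3 + 5*q^4/8, p^2 + p*q + q^2/4}; counting standard monomials gives mu = 8. Corank 2; j^3 = -(2*p + q)^3 is a perfect cube, so E-series; the 5-jet and mu = 8 give E_8.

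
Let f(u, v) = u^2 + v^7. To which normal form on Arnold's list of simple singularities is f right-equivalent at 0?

A_{6}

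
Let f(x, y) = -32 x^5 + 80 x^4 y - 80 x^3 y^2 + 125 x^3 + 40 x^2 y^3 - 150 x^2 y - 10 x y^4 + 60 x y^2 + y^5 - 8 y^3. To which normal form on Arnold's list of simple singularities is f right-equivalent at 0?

The Hessian of f at 0 is [[0, 0], [0, 0]] with rank 0, so corank 2. A Groebner basis of the Jacobian ideal J(f) in C{x,y} is {y^5, x*y^3 - 17*y^4/40, x^2 - 4*x*y/5 + 4*y^2/25}; counting standard monomials gives mu = 8. Corank 2; j^3 = (5*x - 2*y)^3 is a perfect cube, so E-series; the 5-jet and mu = 8 give E_8.

E8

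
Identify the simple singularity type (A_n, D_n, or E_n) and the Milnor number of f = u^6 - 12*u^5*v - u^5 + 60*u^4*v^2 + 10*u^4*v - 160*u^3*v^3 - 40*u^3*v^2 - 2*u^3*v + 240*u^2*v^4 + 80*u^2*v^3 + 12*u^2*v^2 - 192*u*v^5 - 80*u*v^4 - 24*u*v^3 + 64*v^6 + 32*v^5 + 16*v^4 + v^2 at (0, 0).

The Hessian of f at 0 has rank 1. Corank 1: A-series; mu = 4 gives A_4.

Type A4, Milnor number mu = 4.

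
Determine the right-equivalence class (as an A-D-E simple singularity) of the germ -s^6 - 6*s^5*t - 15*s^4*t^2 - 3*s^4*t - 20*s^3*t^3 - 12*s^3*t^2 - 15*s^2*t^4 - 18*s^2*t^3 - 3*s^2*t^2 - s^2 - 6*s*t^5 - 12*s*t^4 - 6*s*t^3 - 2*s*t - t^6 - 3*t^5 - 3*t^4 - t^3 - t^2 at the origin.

A_2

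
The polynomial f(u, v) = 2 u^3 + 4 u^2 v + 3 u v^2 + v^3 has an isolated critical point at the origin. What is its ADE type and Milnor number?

Type D_4, Milnor number mu = 4.

The Hessian of f at 0 is [[0, 0], [0, 0]] with rank 0, so corank 2. A Groebner basis of the Jacobian ideal J(f) in C{u,v} is {v^3, u^2 - 3*v^2/2, u*v + 3*v^2/2}; counting standard monomials gives mu = 4. Corank 2; j^3 = (u + v)*(2*u^2 + 2*u*v + v^2) splits into three distinct lines over C (the quadratic factor has nonzero discriminant), so D_4.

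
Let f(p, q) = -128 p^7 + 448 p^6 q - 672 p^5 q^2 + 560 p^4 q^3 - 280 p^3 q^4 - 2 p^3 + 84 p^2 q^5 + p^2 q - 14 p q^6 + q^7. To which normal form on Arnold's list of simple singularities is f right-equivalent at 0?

D8

The Hessian of f at 0 has rank 0. Corank 2; j^3 = -p^2*(2*p - q) has shape L^2 M (L != M), so D-series; mu = 8 gives D_8.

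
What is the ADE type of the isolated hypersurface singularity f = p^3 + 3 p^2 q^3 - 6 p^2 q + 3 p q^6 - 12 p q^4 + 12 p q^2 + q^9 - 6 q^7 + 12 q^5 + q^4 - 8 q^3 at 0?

E6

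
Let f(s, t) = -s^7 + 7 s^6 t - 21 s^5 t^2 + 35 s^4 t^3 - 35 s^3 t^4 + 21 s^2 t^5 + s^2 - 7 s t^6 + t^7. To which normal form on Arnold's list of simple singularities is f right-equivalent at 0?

A_{6}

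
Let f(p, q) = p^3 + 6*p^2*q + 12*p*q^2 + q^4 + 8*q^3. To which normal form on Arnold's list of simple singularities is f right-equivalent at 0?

E_{6}

The Hessian of f at 0 has rank 0. Corank 2; j^3 = (p + 2*q)^3 is a perfect cube, so E-series; the 4-jet and mu = 6 give E_6.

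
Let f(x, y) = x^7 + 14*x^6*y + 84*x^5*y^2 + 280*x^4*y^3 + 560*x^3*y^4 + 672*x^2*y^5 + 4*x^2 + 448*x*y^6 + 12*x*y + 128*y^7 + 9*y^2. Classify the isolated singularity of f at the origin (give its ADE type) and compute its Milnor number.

The Hessian of f at 0 has rank 1. Corank 1: A-series; mu = 6 gives A_6.

Type A6, Milnor number mu = 6.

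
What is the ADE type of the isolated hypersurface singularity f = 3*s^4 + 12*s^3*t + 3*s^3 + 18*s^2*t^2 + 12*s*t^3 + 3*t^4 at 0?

E_{6}

The Hessian of f at 0 is [[0, 0], [0, 0]] with rank 0, so corank 2. A Groebner basis of the Jacobian ideal J(f) in C{s,t} is {t^4, s*t^2 + t^3/3, s^2}; counting standard monomials gives mu = 6. Corank 2; j^3 = 3*s^3 is a perfect cube, so E-series; the 4-jet and mu = 6 give E_6.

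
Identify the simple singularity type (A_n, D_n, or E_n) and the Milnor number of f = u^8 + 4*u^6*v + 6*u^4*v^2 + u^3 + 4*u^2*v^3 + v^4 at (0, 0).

Type E_{6}, Milnor number mu = 6.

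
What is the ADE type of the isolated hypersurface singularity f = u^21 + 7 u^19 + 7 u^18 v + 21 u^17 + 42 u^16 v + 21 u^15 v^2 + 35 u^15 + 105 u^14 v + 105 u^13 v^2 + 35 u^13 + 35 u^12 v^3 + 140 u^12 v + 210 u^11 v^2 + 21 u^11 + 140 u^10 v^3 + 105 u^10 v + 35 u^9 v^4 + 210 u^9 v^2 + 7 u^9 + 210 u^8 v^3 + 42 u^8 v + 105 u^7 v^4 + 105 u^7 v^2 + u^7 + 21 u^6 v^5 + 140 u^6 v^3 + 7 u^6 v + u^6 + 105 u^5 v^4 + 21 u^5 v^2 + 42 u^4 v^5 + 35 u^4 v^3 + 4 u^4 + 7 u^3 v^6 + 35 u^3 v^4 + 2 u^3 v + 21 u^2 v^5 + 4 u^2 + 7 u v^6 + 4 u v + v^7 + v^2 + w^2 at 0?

The Hessian of f at 0 has rank 2. Corank 1: A-series; mu = 6 gives A_6.

A_{6}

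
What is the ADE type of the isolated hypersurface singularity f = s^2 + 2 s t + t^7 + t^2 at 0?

The Hessian of f at 0 has rank 1. Corank 1: A-series; mu = 6 gives A_6.

A6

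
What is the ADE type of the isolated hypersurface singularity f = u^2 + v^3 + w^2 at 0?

A_{2}

The Hessian of f at 0 has rank 2. Corank 1: A-series; mu = 2 gives A_2.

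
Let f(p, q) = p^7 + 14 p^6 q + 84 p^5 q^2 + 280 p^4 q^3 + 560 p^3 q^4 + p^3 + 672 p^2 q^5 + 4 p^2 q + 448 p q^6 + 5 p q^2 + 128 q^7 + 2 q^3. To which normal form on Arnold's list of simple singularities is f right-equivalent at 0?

D_{8}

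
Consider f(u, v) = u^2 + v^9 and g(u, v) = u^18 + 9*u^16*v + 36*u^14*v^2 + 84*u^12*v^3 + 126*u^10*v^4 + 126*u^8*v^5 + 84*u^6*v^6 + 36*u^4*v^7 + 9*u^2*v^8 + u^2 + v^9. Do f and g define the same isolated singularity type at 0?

Yes.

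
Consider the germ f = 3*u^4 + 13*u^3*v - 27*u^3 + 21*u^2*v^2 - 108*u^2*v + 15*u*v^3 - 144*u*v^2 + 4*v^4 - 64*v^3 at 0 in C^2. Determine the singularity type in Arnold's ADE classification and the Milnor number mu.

Type E_7, Milnor number mu = 7.

The Hessian of f at 0 has rank 0. Corank 2; j^3 = -(3*u + 4*v)^3 is a perfect cube, so E-series; the 4-jet and mu = 7 give E_7.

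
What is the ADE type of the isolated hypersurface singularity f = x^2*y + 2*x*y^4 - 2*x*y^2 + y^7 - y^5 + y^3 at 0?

D6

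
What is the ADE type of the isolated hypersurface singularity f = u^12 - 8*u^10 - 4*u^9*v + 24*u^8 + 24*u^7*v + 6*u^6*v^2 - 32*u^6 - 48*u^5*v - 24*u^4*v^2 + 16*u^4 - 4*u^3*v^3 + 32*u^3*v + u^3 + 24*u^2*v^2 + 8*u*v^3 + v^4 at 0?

E_6

The Hessian of f at 0 is [[0, 0], [0, 0]] with rank 0, so corank 2. A Groebner basis of the Jacobian ideal J(f) in C{u,v} is {v^4, u*v^2 + v^3/6, u^2}; counting standard monomials gives mu = 6. Corank 2; j^3 = u^3 is a perfect cube, so E-series; the 4-jet and mu = 6 give E_6.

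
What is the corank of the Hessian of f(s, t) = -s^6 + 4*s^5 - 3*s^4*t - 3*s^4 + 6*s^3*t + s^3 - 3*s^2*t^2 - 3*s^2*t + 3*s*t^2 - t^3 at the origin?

The Hessian at 0 is [[0, 0], [0, 0]] of rank 0; hence corank 2.

2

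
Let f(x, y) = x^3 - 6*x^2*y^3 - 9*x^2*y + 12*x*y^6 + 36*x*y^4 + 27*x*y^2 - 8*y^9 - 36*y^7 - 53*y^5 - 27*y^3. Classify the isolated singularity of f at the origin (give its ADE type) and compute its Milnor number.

The Hessian of f at 0 is [[0, 0], [0, 0]] with rank 0, so corank 2. A Groebner basis of the Jacobian ideal J(f) in C{x,y} is {-x^2/4 + x*y^3 + 3*x*y/2 - 9*y^2/4, y^4, x^3 - 27*x*y^2 + 54*y^3, x^2*y - 6*x*y^2 + 9*y^3}; counting standard monomials gives mu = 8. Corank 2; j^3 = (x - 3*y)^3 is a perfect cube, so E-series; the 5-jet and mu = 8 give E_8.

Type E_8, Milnor number mu = 8.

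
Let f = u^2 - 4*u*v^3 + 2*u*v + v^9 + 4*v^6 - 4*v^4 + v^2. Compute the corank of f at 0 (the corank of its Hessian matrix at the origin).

1

The Hessian at 0 is [[2, 2], [2, 2]] of rank 1; hence corank 1.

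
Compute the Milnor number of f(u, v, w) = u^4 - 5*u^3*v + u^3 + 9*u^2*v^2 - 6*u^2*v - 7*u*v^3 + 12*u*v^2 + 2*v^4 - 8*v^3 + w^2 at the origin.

7

The Hessian of f at 0 is [[0, 0, 0], [0, 0, 0], [0, 0, 2]] with rank 1, so corank 2. A Groebner basis of the Jacobian ideal J(f) in C{u,v,w} is {3*u^2 - 12*u*v + v^4 + v^3 + 12*v^2, u^3 + 18*u^2 - 72*u*v - 2*v^3 + 72*v^2, u^2*v + 7*u^2 - 28*u*v - 5*v^3/3 + 28*v^2, 2*u^2 + u*v^2 - 8*u*v - 4*v^3/3 + 8*v^2, w}; counting standard monomials gives mu = 7. Corank 2; j^3 = (u - 2*v)^3 is a perfect cube, so E-series; the 4-jet and mu = 7 give E_7.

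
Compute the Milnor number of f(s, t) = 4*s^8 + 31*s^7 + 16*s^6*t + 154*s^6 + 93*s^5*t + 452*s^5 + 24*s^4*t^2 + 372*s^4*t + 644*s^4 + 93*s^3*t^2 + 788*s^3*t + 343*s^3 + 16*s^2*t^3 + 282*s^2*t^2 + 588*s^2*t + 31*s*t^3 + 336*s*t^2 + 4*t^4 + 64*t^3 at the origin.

7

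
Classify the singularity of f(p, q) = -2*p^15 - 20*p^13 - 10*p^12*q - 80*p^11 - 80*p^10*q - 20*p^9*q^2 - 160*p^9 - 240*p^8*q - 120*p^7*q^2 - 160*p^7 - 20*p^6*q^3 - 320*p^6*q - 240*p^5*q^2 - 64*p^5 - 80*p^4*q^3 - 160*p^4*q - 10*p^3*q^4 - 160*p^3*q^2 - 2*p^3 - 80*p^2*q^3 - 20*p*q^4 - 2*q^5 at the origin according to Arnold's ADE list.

The Hessian of f at 0 has rank 0. Corank 2; j^3 = -2*p^3 is a perfect cube, so E-series; the 5-jet and mu = 8 give E_8.

E_8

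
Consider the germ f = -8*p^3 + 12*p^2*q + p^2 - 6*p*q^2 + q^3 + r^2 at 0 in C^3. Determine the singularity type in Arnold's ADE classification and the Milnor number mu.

Type A_2, Milnor number mu = 2.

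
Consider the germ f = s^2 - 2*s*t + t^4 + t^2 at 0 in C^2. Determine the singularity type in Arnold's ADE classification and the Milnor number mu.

The Hessian of f at 0 has rank 1. Corank 1: A-series; mu = 3 gives A_3.

Type A_{3}, Milnor number mu = 3.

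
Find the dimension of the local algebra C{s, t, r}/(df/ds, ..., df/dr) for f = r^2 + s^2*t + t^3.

4

The Hessian of f at 0 has rank 1. Corank 2; j^3 = t*(s^2 + t^2) splits into three distinct lines over C (the quadratic factor has nonzero discriminant), so D_4.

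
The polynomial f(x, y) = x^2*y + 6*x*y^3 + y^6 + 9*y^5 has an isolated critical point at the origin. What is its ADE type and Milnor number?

The Hessian of f at 0 has rank 0. Corank 2; j^3 = x^2*y has shape L^2 M (L != M), so D-series; mu = 7 gives D_7.

Type D_{7}, Milnor number mu = 7.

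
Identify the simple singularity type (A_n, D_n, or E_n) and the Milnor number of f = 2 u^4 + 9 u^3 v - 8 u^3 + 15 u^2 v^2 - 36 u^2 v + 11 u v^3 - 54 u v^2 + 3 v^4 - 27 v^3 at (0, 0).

The Hessian of f at 0 is [[0, 0], [0, 0]] with rank 0, so corank 2. A Groebner basis of the Jacobian ideal J(f) in C{u,v} is {768*u^2 + 2304*u*v + v^4 + 8*v^3 + 1728*v^2, u^3 - 180*u^2 - 540*u*v + 3*v^3/2 - 405*v^2, u^2*v + 88*u^2 + 264*u*v - 4*v^3/3 + 198*v^2, -32*u^2 + u*v^2 - 96*u*v + 7*v^3/6 - 72*v^2}; counting standard monomials gives mu = 7. Corank 2; j^3 = -(2*u + 3*v)^3 is a perfect cube, so E-series; the 4-jet and mu = 7 give E_7.

Type E_7, Milnor number mu = 7.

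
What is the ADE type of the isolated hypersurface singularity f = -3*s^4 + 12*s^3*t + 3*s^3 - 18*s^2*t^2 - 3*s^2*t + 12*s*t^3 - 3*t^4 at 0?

D5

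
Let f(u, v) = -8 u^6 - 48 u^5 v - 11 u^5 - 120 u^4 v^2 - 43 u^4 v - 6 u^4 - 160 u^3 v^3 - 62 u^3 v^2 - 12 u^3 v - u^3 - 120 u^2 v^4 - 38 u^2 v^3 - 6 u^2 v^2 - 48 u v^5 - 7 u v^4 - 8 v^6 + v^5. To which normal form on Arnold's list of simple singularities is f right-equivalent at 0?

E_{8}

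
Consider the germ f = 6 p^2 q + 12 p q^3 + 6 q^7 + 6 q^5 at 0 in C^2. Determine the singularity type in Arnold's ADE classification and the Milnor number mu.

Type D_{8}, Milnor number mu = 8.

The Hessian of f at 0 has rank 0. Corank 2; j^3 = 6*p^2*q has shape L^2 M (L != M), so D-series; mu = 8 gives D_8.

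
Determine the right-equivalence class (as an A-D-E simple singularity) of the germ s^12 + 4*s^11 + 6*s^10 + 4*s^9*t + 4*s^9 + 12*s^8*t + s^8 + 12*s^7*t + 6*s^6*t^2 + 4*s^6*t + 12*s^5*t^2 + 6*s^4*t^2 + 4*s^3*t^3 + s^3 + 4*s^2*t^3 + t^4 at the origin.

E6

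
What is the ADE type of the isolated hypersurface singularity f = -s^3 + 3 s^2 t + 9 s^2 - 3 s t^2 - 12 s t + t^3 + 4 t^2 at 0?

A_{2}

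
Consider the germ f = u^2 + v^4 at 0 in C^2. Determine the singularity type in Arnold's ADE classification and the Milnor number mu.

Type A_3, Milnor number mu = 3.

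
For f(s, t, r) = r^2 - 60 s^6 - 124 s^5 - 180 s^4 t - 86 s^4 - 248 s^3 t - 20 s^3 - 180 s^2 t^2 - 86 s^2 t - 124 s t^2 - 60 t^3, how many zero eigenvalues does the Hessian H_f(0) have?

2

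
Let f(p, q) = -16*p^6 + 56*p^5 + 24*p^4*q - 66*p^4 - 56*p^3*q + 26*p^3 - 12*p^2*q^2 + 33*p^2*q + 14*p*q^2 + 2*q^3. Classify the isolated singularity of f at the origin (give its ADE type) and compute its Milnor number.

Type D_4, Milnor number mu = 4.

The Hessian of f at 0 has rank 0. Corank 2; j^3 = (2*p + q)*(13*p^2 + 10*p*q + 2*q^2) splits into three distinct lines over C (the quadratic factor has nonzero discriminant), so D_4.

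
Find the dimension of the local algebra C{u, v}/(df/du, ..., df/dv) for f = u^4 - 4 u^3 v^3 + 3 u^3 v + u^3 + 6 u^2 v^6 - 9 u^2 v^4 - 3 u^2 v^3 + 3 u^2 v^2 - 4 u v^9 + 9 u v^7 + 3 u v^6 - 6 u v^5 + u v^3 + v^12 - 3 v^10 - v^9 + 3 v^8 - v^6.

7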